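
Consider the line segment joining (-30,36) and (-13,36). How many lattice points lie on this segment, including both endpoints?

The number of lattice points on a segment between lattice points is gcd(|Δx|,|Δy|) + 1 = gcd(17,0) + 1 = 17 + 1 = 18.

18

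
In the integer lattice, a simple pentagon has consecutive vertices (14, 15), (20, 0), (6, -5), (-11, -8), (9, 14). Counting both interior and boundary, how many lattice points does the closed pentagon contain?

328

Using the shoelace formula, 2A = |[14·0 − 20·15] + [20·(-5) − 6·0] + [6·(-8) − (-11)·(-5)] + [(-11)·14 − 9·(-8)] + [9·15 − 14·14]| = 646, so the area is 323.
The number of boundary lattice points is Σ gcd(|Δx|,|Δy|) = gcd(6,15) + gcd(14,5) + gcd(17,3) + gcd(20,22) + gcd(5,1) = 3+1+1+2+1 = 8.
Pick's theorem gives I = A − B/2 + 1 = 323 − 8/2 + 1 = 320, so the closed region contains I + B = 320 + 8 = 328 lattice points.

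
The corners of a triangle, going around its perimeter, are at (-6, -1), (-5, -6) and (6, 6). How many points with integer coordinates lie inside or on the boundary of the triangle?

Using the shoelace formula, 2A = |[(-6)·(-6) − (-5)·(-1)] + [(-5)·6 − 6·(-6)] + [6·(-1) − (-6)·6]| = 67, so the area is 67/2.
Summing gcd(|Δx|,|Δy|) over the edges gives the boundary count: gcd(1,5) + gcd(11,12) + gcd(12,7) = 1+1+1 = 3.
Pick's theorem gives I = A − B/2 + 1 = 67/2 − 3/2 + 1 = 33, so the closed region contains I + B = 33 + 3 = 36 lattice points.

36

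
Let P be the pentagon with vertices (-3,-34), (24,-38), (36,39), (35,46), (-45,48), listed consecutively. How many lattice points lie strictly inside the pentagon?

4472

The shoelace formula gives twice the area as |[(-3)·(-38) − 24·(-34)] + [24·39 − 36·(-38)] + [36·46 − 35·39] + [35·48 − (-45)·46] + [(-45)·(-34) − (-3)·48]| = 8949, so the area is 4474.5.
Along each edge there are gcd(|Δx|,|Δy|)+1 lattice points, so counting each shared vertex once the boundary has gcd(27,4) + gcd(12,77) + gcd(1,7) + gcd(80,2) + gcd(42,82) = 1+1+1+2+2 = 7.
Pick's theorem gives I = A − B/2 + 1 = 4474.5 − 7/2 + 1 = 4472.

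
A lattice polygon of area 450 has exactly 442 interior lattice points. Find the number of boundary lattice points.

Pick's theorem gives A = I + B/2 − 1, so B = 2(A − I + 1) = 2(450 − 442 + 1) = 18.

18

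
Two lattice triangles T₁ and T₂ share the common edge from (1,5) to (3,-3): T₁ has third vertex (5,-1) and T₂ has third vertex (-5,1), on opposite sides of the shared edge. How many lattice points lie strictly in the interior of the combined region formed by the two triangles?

The union is the simple quadrilateral with vertices (1,5), (5,-1), (3,-3), (-5,1) in order.
By the shoelace formula, twice the signed area is |(1·(-1) − 5·5) + (5·(-3) − 3·(-1)) + (3·1 − (-5)·(-3)) + ((-5)·5 − 1·1)| = 76, so the area is 38.
Summing gcd(|Δx|,|Δy|) over the edges gives the boundary count: gcd(4,6) + gcd(2,2) + gcd(8,4) + gcd(6,4) = 2+2+4+2 = 10.
By Pick's theorem I = A − B/2 + 1 = 38 − 10/2 + 1 = 34.

34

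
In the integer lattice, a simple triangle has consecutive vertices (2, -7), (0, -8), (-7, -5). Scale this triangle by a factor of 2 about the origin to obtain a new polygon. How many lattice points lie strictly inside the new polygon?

24

By the shoelace formula, twice the signed area is |(2·(-8) − 0·(-7)) + (0·(-5) − (-7)·(-8)) + ((-7)·(-7) − 2·(-5))| = 13, so the area is 13/2.
The number of boundary lattice points is Σ gcd(|Δx|,|Δy|) = gcd(2,1) + gcd(7,3) + gcd(9,2) = 1+1+1 = 3.
Scaling by 2 multiplies the area by 2² = 4 (so the new area is 26) and multiplies the boundary lattice-point count by 2, giving 6.
By Pick's theorem, the interior count of the dilated polygon is 26 − 6/2 + 1 = 24.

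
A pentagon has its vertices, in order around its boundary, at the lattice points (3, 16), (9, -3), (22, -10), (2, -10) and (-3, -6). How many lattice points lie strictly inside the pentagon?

213

The shoelace formula gives twice the area as |[3·(-3) − 9·16] + [9·(-10) − 22·(-3)] + [22·(-10) − 2·(-10)] + [2·(-6) − (-3)·(-10)] + [(-3)·16 − 3·(-6)]| = 449, so the area is 224.5.
Along each edge there are gcd(|Δx|,|Δy|)+1 lattice points, so counting each shared vertex once the boundary has gcd(6,19) + gcd(13,7) + gcd(20,0) + gcd(5,4) + gcd(6,22) = 1+1+20+1+2 = 25.
Pick's theorem gives I = A − B/2 + 1 = 224.5 − 25/2 + 1 = 213.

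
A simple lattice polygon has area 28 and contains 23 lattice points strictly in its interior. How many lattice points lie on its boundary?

Pick's theorem gives A = I + B/2 − 1, so B = 2(A − I + 1) = 2(28 − 23 + 1) = 12.

12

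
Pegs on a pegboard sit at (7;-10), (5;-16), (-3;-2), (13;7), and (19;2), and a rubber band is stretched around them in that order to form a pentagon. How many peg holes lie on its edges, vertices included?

The number of boundary lattice points is Σ gcd(|Δx|,|Δy|) = gcd(2,6) + gcd(8,14) + gcd(16,9) + gcd(6,5) + gcd(12,12) = 2+2+1+1+12 = 18.

18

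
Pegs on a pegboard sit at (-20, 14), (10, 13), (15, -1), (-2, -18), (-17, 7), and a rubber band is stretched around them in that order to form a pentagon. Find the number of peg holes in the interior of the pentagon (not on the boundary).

636

The shoelace formula gives twice the area as |((-20)·13 − 10·14) + (10·(-1) − 15·13) + (15·(-18) − (-2)·(-1)) + ((-2)·7 − (-17)·(-18)) + ((-17)·14 − (-20)·7)| = 1295, so the area is 647.5.
Summing gcd(|Δx|,|Δy|) over the edges gives the boundary count: gcd(30,1) + gcd(5,14) + gcd(17,17) + gcd(15,25) + gcd(3,7) = 1+1+17+5+1 = 25.
Pick's theorem gives I = A − B/2 + 1 = 647.5 − 25/2 + 1 = 636.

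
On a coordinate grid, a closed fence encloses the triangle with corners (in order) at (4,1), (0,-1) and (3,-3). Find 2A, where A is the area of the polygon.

By the shoelace formula, twice the signed area is |(4·(-1) − 0·1) + (0·(-3) − 3·(-1)) + (3·1 − 4·(-3))| = 14, so the area is 7.

14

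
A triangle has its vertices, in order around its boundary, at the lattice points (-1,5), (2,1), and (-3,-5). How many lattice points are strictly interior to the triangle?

The shoelace formula gives twice the area as |[(-1)·1 − 2·5] + [2·(-5) − (-3)·1] + [(-3)·5 − (-1)·(-5)]| = 38, so the area is 19.
Along each edge there are gcd(|Δx|,|Δy|)+1 lattice points, so counting each shared vertex once the boundary has gcd(3,4) + gcd(5,6) + gcd(2,10) = 1+1+2 = 4.
By Pick's theorem A = I + B/2 − 1, so I = 19 − 4/2 + 1 = 18.

18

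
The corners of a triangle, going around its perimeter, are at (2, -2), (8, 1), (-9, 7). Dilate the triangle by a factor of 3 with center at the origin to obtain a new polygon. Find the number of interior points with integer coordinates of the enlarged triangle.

385

Using the shoelace formula, 2A = |(2·1 − 8·(-2)) + (8·7 − (-9)·1) + ((-9)·(-2) − 2·7)| = 87, so the area is 43.5.
Along each edge there are gcd(|Δx|,|Δy|)+1 lattice points, so counting each shared vertex once the boundary has gcd(6,3) + gcd(17,6) + gcd(11,9) = 3+1+1 = 5.
Scaling by 3 multiplies the area by 3² = 9 (so the new area is 783/2) and multiplies the boundary lattice-point count by 3, giving 15.
By Pick's theorem, the interior count of the dilated polygon is 783/2 − 15/2 + 1 = 385.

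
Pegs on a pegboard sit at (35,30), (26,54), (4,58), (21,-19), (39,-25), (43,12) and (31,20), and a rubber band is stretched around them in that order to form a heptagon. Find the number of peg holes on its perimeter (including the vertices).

Along each edge there are gcd(|Δx|,|Δy|)+1 lattice points, so counting each shared vertex once the boundary has gcd(9,24) + gcd(22,4) + gcd(17,77) + gcd(18,6) + gcd(4,37) + gcd(12,8) + gcd(4,10) = 3+2+1+6+1+4+2 = 19.

19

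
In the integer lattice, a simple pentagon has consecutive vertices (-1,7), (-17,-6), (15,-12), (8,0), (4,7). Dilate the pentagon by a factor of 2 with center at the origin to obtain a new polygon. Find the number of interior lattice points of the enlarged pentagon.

1203

Using the shoelace formula, 2A = |[(-1)·(-6) − (-17)·7] + [(-17)·(-12) − 15·(-6)] + [15·0 − 8·(-12)] + [8·7 − 4·0] + [4·7 − (-1)·7]| = 606, so the area is 303.
The number of boundary lattice points is Σ gcd(|Δx|,|Δy|) = gcd(16,13) + gcd(32,6) + gcd(7,12) + gcd(4,7) + gcd(5,0) = 1+2+1+1+5 = 10.
Scaling by 2 multiplies the area by 2² = 4 (so the new area is 1212) and multiplies the boundary lattice-point count by 2, giving 20.
By Pick's theorem, the interior count of the dilated polygon is 1212 − 20/2 + 1 = 1203.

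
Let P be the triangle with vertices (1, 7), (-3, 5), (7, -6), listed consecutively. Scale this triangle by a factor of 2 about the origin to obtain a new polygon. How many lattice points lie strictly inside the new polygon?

125

Using the shoelace formula, 2A = |(1·5 − (-3)·7) + ((-3)·(-6) − 7·5) + (7·7 − 1·(-6))| = 64, so the area is 32.
Summing gcd(|Δx|,|Δy|) over the edges gives the boundary count: gcd(4,2) + gcd(10,11) + gcd(6,13) = 2+1+1 = 4.
Scaling by 2 multiplies the area by 2² = 4 (so the new area is 128) and multiplies the boundary lattice-point count by 2, giving 8.
By Pick's theorem, the interior count of the dilated polygon is 128 − 8/2 + 1 = 125.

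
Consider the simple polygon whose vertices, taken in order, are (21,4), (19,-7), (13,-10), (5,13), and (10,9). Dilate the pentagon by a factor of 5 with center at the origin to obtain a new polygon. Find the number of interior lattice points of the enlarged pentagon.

4196

Using the shoelace formula, 2A = |[21·(-7) − 19·4] + [19·(-10) − 13·(-7)] + [13·13 − 5·(-10)] + [5·9 − 10·13] + [10·4 − 21·9]| = 337, so the area is 168.5.
Summing gcd(|Δx|,|Δy|) over the edges gives the boundary count: gcd(2,11) + gcd(6,3) + gcd(8,23) + gcd(5,4) + gcd(11,5) = 1+3+1+1+1 = 7.
Scaling by 5 multiplies the area by 5² = 25 (so the new area is 4212.5) and multiplies the boundary lattice-point count by 5, giving 35.
By Pick's theorem, the interior count of the dilated polygon is 4212.5 − 35/2 + 1 = 4196.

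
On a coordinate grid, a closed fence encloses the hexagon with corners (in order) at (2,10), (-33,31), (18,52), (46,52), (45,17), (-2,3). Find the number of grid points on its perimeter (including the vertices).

Along each edge there are gcd(|Δx|,|Δy|)+1 lattice points, so counting each shared vertex once the boundary has gcd(35,21) + gcd(51,21) + gcd(28,0) + gcd(1,35) + gcd(47,14) + gcd(4,7) = 7+3+28+1+1+1 = 41.

41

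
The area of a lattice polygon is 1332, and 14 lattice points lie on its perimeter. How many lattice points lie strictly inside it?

Pick's theorem A = I + B/2 − 1 rearranges to I = A − B/2 + 1 = 1332 − 14/2 + 1 = 1326.

1326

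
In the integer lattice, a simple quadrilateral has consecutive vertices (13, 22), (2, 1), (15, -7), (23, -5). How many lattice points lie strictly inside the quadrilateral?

By the shoelace formula, twice the signed area is |[13·1 − 2·22] + [2·(-7) − 15·1] + [15·(-5) − 23·(-7)] + [23·22 − 13·(-5)]| = 597, so the area is 597/2.
Along each edge there are gcd(|Δx|,|Δy|)+1 lattice points, so counting each shared vertex once the boundary has gcd(11,21) + gcd(13,8) + gcd(8,2) + gcd(10,27) = 1+1+2+1 = 5.
By Pick's theorem A = I + B/2 − 1, so I = 597/2 − 5/2 + 1 = 297.

297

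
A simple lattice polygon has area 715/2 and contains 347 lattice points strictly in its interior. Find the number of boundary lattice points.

23

Pick's theorem gives A = I + B/2 − 1, so B = 2(A − I + 1) = 2(715/2 − 347 + 1) = 23.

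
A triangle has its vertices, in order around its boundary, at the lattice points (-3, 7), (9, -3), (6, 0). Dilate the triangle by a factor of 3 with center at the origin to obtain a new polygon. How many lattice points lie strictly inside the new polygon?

Using the shoelace formula, 2A = |[(-3)·(-3) − 9·7] + [9·0 − 6·(-3)] + [6·7 − (-3)·0]| = 6, so the area is 3.
The number of boundary lattice points is Σ gcd(|Δx|,|Δy|) = gcd(12,10) + gcd(3,3) + gcd(9,7) = 2+3+1 = 6.
Scaling by 3 multiplies the area by 3² = 9 (so the new area is 27) and multiplies the boundary lattice-point count by 3, giving 18.
By Pick's theorem, the interior count of the dilated polygon is 27 − 18/2 + 1 = 19.

19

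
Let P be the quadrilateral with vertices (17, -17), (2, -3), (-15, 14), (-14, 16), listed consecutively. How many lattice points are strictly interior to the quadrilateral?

47

The shoelace formula gives twice the area as |[17·(-3) − 2·(-17)] + [2·14 − (-15)·(-3)] + [(-15)·16 − (-14)·14] + [(-14)·(-17) − 17·16]| = 112, so the area is 56.
Along each edge there are gcd(|Δx|,|Δy|)+1 lattice points, so counting each shared vertex once the boundary has gcd(15,14) + gcd(17,17) + gcd(1,2) + gcd(31,33) = 1+17+1+1 = 20.
Pick's theorem gives I = A − B/2 + 1 = 56 − 20/2 + 1 = 47.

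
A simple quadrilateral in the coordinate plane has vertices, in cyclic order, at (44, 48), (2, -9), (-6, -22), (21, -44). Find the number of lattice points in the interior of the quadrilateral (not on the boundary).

1527

The shoelace formula gives twice the area as |[44·(-9) − 2·48] + [2·(-22) − (-6)·(-9)] + [(-6)·(-44) − 21·(-22)] + [21·48 − 44·(-44)]| = 3080, so the area is 1540.
The number of boundary lattice points is Σ gcd(|Δx|,|Δy|) = gcd(42,57) + gcd(8,13) + gcd(27,22) + gcd(23,92) = 3+1+1+23 = 28.
By Pick's theorem A = I + B/2 − 1, so I = 1540 − 28/2 + 1 = 1527.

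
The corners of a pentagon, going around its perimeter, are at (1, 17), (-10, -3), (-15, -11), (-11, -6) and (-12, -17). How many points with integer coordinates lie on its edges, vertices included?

Summing gcd(|Δx|,|Δy|) over the edges gives the boundary count: gcd(11,20) + gcd(5,8) + gcd(4,5) + gcd(1,11) + gcd(13,34) = 1+1+1+1+1 = 5.

5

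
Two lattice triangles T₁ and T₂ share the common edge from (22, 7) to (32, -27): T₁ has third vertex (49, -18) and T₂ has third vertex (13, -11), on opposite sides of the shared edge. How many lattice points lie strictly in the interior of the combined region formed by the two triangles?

The union is the simple quadrilateral with vertices (22, 7), (49, -18), (32, -27), (13, -11) in order.
By the shoelace formula, twice the signed area is |[22·(-18) − 49·7] + [49·(-27) − 32·(-18)] + [32·(-11) − 13·(-27)] + [13·7 − 22·(-11)]| = 1154, so the area is 577.
Summing gcd(|Δx|,|Δy|) over the edges gives the boundary count: gcd(27,25) + gcd(17,9) + gcd(19,16) + gcd(9,18) = 1+1+1+9 = 12.
By Pick's theorem I = A − B/2 + 1 = 577 − 12/2 + 1 = 572.

572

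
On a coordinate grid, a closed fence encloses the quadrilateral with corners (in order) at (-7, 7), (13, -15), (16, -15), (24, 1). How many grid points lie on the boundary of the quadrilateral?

14

Along each edge there are gcd(|Δx|,|Δy|)+1 lattice points, so counting each shared vertex once the boundary has gcd(20,22) + gcd(3,0) + gcd(8,16) + gcd(31,6) = 2+3+8+1 = 14.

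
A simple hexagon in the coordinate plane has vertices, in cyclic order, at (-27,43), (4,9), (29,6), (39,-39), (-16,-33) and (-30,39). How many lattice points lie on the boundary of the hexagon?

The number of boundary lattice points is Σ gcd(|Δx|,|Δy|) = gcd(31,34) + gcd(25,3) + gcd(10,45) + gcd(55,6) + gcd(14,72) + gcd(3,4) = 1+1+5+1+2+1 = 11.

11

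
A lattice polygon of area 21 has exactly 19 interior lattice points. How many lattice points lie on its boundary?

6

Pick's theorem gives A = I + B/2 − 1, so B = 2(A − I + 1) = 2(21 − 19 + 1) = 6.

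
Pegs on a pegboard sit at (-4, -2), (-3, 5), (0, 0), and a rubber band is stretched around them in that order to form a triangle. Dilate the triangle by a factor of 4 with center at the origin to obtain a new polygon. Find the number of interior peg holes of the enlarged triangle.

By the shoelace formula, twice the signed area is |((-4)·5 − (-3)·(-2)) + ((-3)·0 − 0·5) + (0·(-2) − (-4)·0)| = 26, so the area is 13.
Summing gcd(|Δx|,|Δy|) over the edges gives the boundary count: gcd(1,7) + gcd(3,5) + gcd(4,2) = 1+1+2 = 4.
Scaling by 4 multiplies the area by 4² = 16 (so the new area is 208) and multiplies the boundary lattice-point count by 4, giving 16.
By Pick's theorem, the interior count of the dilated polygon is 208 − 16/2 + 1 = 201.

201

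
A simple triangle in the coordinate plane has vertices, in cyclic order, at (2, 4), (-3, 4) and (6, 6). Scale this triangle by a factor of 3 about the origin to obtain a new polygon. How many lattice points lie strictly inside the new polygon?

34

Using the shoelace formula, 2A = |(2·4 − (-3)·4) + ((-3)·6 − 6·4) + (6·4 − 2·6)| = 10, so the area is 5.
The number of boundary lattice points is Σ gcd(|Δx|,|Δy|) = gcd(5,0) + gcd(9,2) + gcd(4,2) = 5+1+2 = 8.
Scaling by 3 multiplies the area by 3² = 9 (so the new area is 45) and multiplies the boundary lattice-point count by 3, giving 24.
By Pick's theorem, the interior count of the dilated polygon is 45 − 24/2 + 1 = 34.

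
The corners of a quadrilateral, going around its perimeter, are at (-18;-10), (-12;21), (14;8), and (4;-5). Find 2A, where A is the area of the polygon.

The shoelace formula gives twice the area as |((-18)·21 − (-12)·(-10)) + ((-12)·8 − 14·21) + (14·(-5) − 4·8) + (4·(-10) − (-18)·(-5))| = 1120, so the area is 560.

1120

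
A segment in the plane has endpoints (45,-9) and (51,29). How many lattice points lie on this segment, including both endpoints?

The number of lattice points on a segment between lattice points is gcd(|Δx|,|Δy|) + 1 = gcd(6,38) + 1 = 2 + 1 = 3.

3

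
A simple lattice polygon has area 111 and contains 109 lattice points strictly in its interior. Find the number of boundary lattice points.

6

Pick's theorem gives A = I + B/2 − 1, so B = 2(A − I + 1) = 2(111 − 109 + 1) = 6.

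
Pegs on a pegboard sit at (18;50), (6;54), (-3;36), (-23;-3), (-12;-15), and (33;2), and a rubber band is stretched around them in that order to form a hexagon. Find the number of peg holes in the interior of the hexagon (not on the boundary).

The shoelace formula gives twice the area as |[18·54 − 6·50] + [6·36 − (-3)·54] + [(-3)·(-3) − (-23)·36] + [(-23)·(-15) − (-12)·(-3)] + [(-12)·2 − 33·(-15)] + [33·50 − 18·2]| = 4281, so the area is 4281/2.
Along each edge there are gcd(|Δx|,|Δy|)+1 lattice points, so counting each shared vertex once the boundary has gcd(12,4) + gcd(9,18) + gcd(20,39) + gcd(11,12) + gcd(45,17) + gcd(15,48) = 4+9+1+1+1+3 = 19.
Pick's theorem gives I = A − B/2 + 1 = 4281/2 − 19/2 + 1 = 2132.

2132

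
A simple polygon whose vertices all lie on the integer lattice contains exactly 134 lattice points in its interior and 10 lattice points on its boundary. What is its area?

138

By Pick's theorem, A = I + B/2 − 1 = 134 + 10/2 − 1 = 138.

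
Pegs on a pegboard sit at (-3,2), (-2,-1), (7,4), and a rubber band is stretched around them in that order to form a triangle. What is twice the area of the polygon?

Using the shoelace formula, 2A = |[(-3)·(-1) − (-2)·2] + [(-2)·4 − 7·(-1)] + [7·2 − (-3)·4]| = 32, so the area is 16.

32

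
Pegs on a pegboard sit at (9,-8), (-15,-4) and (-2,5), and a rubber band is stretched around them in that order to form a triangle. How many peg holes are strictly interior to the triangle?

By the shoelace formula, twice the signed area is |[9·(-4) − (-15)·(-8)] + [(-15)·5 − (-2)·(-4)] + [(-2)·(-8) − 9·5]| = 268, so the area is 134.
The number of boundary lattice points is Σ gcd(|Δx|,|Δy|) = gcd(24,4) + gcd(13,9) + gcd(11,13) = 4+1+1 = 6.
Pick's theorem gives I = A − B/2 + 1 = 134 − 6/2 + 1 = 132.

132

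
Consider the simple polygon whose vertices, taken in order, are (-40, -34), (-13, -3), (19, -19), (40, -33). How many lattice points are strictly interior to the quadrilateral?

The shoelace formula gives twice the area as |((-40)·(-3) − (-13)·(-34)) + ((-13)·(-19) − 19·(-3)) + (19·(-33) − 40·(-19)) + (40·(-34) − (-40)·(-33))| = 2565, so the area is 1282.5.
Along each edge there are gcd(|Δx|,|Δy|)+1 lattice points, so counting each shared vertex once the boundary has gcd(27,31) + gcd(32,16) + gcd(21,14) + gcd(80,1) = 1+16+7+1 = 25.
Pick's theorem gives I = A − B/2 + 1 = 1282.5 − 25/2 + 1 = 1271.

1271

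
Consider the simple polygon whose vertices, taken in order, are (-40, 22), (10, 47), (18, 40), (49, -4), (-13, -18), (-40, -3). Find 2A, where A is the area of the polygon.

7193

By the shoelace formula, twice the signed area is |((-40)·47 − 10·22) + (10·40 − 18·47) + (18·(-4) − 49·40) + (49·(-18) − (-13)·(-4)) + ((-13)·(-3) − (-40)·(-18)) + ((-40)·22 − (-40)·(-3))| = 7193, so the area is 3596.5.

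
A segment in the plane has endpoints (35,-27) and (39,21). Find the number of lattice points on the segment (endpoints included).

The number of lattice points on a segment between lattice points is gcd(|Δx|,|Δy|) + 1 = gcd(4,48) + 1 = 4 + 1 = 5.

5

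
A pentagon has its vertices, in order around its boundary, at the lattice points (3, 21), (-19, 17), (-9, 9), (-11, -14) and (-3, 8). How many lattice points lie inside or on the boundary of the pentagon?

Using the shoelace formula, 2A = |(3·17 − (-19)·21) + ((-19)·9 − (-9)·17) + ((-9)·(-14) − (-11)·9) + ((-11)·8 − (-3)·(-14)) + ((-3)·21 − 3·8)| = 440, so the area is 220.
Summing gcd(|Δx|,|Δy|) over the edges gives the boundary count: gcd(22,4) + gcd(10,8) + gcd(2,23) + gcd(8,22) + gcd(6,13) = 2+2+1+2+1 = 8.
Pick's theorem gives I = A − B/2 + 1 = 220 − 8/2 + 1 = 217, so the closed region contains I + B = 217 + 8 = 225 lattice points.

225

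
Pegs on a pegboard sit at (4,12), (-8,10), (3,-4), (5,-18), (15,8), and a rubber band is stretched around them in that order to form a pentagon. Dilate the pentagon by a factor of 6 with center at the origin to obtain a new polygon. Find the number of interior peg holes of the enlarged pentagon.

10093

Using the shoelace formula, 2A = |[4·10 − (-8)·12] + [(-8)·(-4) − 3·10] + [3·(-18) − 5·(-4)] + [5·8 − 15·(-18)] + [15·12 − 4·8]| = 562, so the area is 281.
Summing gcd(|Δx|,|Δy|) over the edges gives the boundary count: gcd(12,2) + gcd(11,14) + gcd(2,14) + gcd(10,26) + gcd(11,4) = 2+1+2+2+1 = 8.
Scaling by 6 multiplies the area by 6² = 36 (so the new area is 10116) and multiplies the boundary lattice-point count by 6, giving 48.
By Pick's theorem, the interior count of the dilated polygon is 10116 − 48/2 + 1 = 10093.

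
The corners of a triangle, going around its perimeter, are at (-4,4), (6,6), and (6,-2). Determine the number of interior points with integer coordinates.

The shoelace formula gives twice the area as |[(-4)·6 − 6·4] + [6·(-2) − 6·6] + [6·4 − (-4)·(-2)]| = 80, so the area is 40.
The number of boundary lattice points is Σ gcd(|Δx|,|Δy|) = gcd(10,2) + gcd(0,8) + gcd(10,6) = 2+8+2 = 12.
Pick's theorem gives I = A − B/2 + 1 = 40 − 12/2 + 1 = 35.

35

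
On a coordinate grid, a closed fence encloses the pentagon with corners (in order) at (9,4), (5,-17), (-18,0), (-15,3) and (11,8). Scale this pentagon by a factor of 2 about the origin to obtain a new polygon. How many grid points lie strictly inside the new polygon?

1421

The shoelace formula gives twice the area as |(9·(-17) − 5·4) + (5·0 − (-18)·(-17)) + ((-18)·3 − (-15)·0) + ((-15)·8 − 11·3) + (11·4 − 9·8)| = 714, so the area is 357.
Summing gcd(|Δx|,|Δy|) over the edges gives the boundary count: gcd(4,21) + gcd(23,17) + gcd(3,3) + gcd(26,5) + gcd(2,4) = 1+1+3+1+2 = 8.
Scaling by 2 multiplies the area by 2² = 4 (so the new area is 1428) and multiplies the boundary lattice-point count by 2, giving 16.
By Pick's theorem, the interior count of the dilated polygon is 1428 − 16/2 + 1 = 1421.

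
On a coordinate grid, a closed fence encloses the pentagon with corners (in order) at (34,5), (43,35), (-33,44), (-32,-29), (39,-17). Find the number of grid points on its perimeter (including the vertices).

7

Summing gcd(|Δx|,|Δy|) over the edges gives the boundary count: gcd(9,30) + gcd(76,9) + gcd(1,73) + gcd(71,12) + gcd(5,22) = 3+1+1+1+1 = 7.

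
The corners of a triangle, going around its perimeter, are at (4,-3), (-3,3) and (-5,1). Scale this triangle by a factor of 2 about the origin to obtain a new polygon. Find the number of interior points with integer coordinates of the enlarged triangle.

The shoelace formula gives twice the area as |[4·3 − (-3)·(-3)] + [(-3)·1 − (-5)·3] + [(-5)·(-3) − 4·1]| = 26, so the area is 13.
The number of boundary lattice points is Σ gcd(|Δx|,|Δy|) = gcd(7,6) + gcd(2,2) + gcd(9,4) = 1+2+1 = 4.
Scaling by 2 multiplies the area by 2² = 4 (so the new area is 52) and multiplies the boundary lattice-point count by 2, giving 8.
By Pick's theorem, the interior count of the dilated polygon is 52 − 8/2 + 1 = 49.

49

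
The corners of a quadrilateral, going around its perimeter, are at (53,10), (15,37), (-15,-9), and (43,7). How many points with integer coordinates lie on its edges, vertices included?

6

Summing gcd(|Δx|,|Δy|) over the edges gives the boundary count: gcd(38,27) + gcd(30,46) + gcd(58,16) + gcd(10,3) = 1+2+2+1 = 6.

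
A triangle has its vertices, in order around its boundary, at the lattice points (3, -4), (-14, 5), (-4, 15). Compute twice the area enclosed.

By the shoelace formula, twice the signed area is |[3·5 − (-14)·(-4)] + [(-14)·15 − (-4)·5] + [(-4)·(-4) − 3·15]| = 260, so the area is 130.

260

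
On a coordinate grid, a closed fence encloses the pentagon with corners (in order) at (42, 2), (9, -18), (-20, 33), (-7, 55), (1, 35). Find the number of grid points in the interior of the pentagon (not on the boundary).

1734

The shoelace formula gives twice the area as |(42·(-18) − 9·2) + (9·33 − (-20)·(-18)) + ((-20)·55 − (-7)·33) + ((-7)·35 − 1·55) + (1·2 − 42·35)| = 3474, so the area is 1737.
Summing gcd(|Δx|,|Δy|) over the edges gives the boundary count: gcd(33,20) + gcd(29,51) + gcd(13,22) + gcd(8,20) + gcd(41,33) = 1+1+1+4+1 = 8.
Pick's theorem gives I = A − B/2 + 1 = 1737 − 8/2 + 1 = 1734.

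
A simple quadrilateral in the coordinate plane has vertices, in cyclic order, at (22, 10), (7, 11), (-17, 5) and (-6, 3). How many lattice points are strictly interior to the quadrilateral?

117

Using the shoelace formula, 2A = |(22·11 − 7·10) + (7·5 − (-17)·11) + ((-17)·3 − (-6)·5) + ((-6)·10 − 22·3)| = 247, so the area is 123.5.
Along each edge there are gcd(|Δx|,|Δy|)+1 lattice points, so counting each shared vertex once the boundary has gcd(15,1) + gcd(24,6) + gcd(11,2) + gcd(28,7) = 1+6+1+7 = 15.
By Pick's theorem A = I + B/2 − 1, so I = 123.5 − 15/2 + 1 = 117.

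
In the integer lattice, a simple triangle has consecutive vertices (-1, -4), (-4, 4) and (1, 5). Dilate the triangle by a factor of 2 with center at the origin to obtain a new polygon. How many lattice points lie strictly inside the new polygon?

84

The shoelace formula gives twice the area as |[(-1)·4 − (-4)·(-4)] + [(-4)·5 − 1·4] + [1·(-4) − (-1)·5]| = 43, so the area is 21.5.
Along each edge there are gcd(|Δx|,|Δy|)+1 lattice points, so counting each shared vertex once the boundary has gcd(3,8) + gcd(5,1) + gcd(2,9) = 1+1+1 = 3.
Scaling by 2 multiplies the area by 2² = 4 (so the new area is 86) and multiplies the boundary lattice-point count by 2, giving 6.
By Pick's theorem, the interior count of the dilated polygon is 86 − 6/2 + 1 = 84.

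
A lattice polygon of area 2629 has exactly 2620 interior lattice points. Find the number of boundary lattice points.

Pick's theorem gives A = I + B/2 − 1, so B = 2(A − I + 1) = 2(2629 − 2620 + 1) = 20.

20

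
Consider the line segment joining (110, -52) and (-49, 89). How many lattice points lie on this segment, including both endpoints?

The number of lattice points on a segment between lattice points is gcd(|Δx|,|Δy|) + 1 = gcd(159,141) + 1 = 3 + 1 = 4.

4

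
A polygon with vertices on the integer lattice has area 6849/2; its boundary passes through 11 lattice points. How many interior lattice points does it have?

3420

From Pick's theorem, I = A − B/2 + 1 = 6849/2 − 11/2 + 1 = 3420.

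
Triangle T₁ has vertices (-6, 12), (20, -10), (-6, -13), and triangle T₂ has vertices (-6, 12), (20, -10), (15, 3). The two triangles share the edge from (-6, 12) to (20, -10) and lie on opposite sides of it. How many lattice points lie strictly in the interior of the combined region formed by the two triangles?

The union is the simple quadrilateral with vertices (-6, 12), (-6, -13), (20, -10), (15, 3) in order.
Using the shoelace formula, 2A = |[(-6)·(-13) − (-6)·12] + [(-6)·(-10) − 20·(-13)] + [20·3 − 15·(-10)] + [15·12 − (-6)·3]| = 878, so the area is 439.
Summing gcd(|Δx|,|Δy|) over the edges gives the boundary count: gcd(0,25) + gcd(26,3) + gcd(5,13) + gcd(21,9) = 25+1+1+3 = 30.
By Pick's theorem I = A − B/2 + 1 = 439 − 30/2 + 1 = 425.

425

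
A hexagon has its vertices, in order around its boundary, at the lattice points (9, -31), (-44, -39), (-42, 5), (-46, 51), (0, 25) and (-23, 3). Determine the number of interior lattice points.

2683

By the shoelace formula, twice the signed area is |(9·(-39) − (-44)·(-31)) + ((-44)·5 − (-42)·(-39)) + ((-42)·51 − (-46)·5) + ((-46)·25 − 0·51) + (0·3 − (-23)·25) + ((-23)·(-31) − 9·3)| = 5374, so the area is 2687.
The number of boundary lattice points is Σ gcd(|Δx|,|Δy|) = gcd(53,8) + gcd(2,44) + gcd(4,46) + gcd(46,26) + gcd(23,22) + gcd(32,34) = 1+2+2+2+1+2 = 10.
Pick's theorem gives I = A − B/2 + 1 = 2687 − 10/2 + 1 = 2683.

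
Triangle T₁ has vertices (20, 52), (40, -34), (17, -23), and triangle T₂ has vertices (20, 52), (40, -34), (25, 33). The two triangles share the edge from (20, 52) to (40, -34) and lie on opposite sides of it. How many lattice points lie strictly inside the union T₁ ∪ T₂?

902

The union is the simple quadrilateral with vertices (20, 52), (17, -23), (40, -34), (25, 33) in order.
By the shoelace formula, twice the signed area is |(20·(-23) − 17·52) + (17·(-34) − 40·(-23)) + (40·33 − 25·(-34)) + (25·52 − 20·33)| = 1808, so the area is 904.
Summing gcd(|Δx|,|Δy|) over the edges gives the boundary count: gcd(3,75) + gcd(23,11) + gcd(15,67) + gcd(5,19) = 3+1+1+1 = 6.
By Pick's theorem I = A − B/2 + 1 = 904 − 6/2 + 1 = 902.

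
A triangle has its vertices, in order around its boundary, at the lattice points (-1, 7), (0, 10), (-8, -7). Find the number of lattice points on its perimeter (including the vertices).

Summing gcd(|Δx|,|Δy|) over the edges gives the boundary count: gcd(1,3) + gcd(8,17) + gcd(7,14) = 1+1+7 = 9.

9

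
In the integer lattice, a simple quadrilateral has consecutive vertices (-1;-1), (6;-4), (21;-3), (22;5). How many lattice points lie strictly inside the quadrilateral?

114

Using the shoelace formula, 2A = |[(-1)·(-4) − 6·(-1)] + [6·(-3) − 21·(-4)] + [21·5 − 22·(-3)] + [22·(-1) − (-1)·5]| = 230, so the area is 115.
Along each edge there are gcd(|Δx|,|Δy|)+1 lattice points, so counting each shared vertex once the boundary has gcd(7,3) + gcd(15,1) + gcd(1,8) + gcd(23,6) = 1+1+1+1 = 4.
By Pick's theorem A = I + B/2 − 1, so I = 115 − 4/2 + 1 = 114.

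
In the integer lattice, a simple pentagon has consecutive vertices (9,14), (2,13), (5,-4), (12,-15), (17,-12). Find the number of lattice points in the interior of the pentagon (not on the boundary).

Using the shoelace formula, 2A = |(9·13 − 2·14) + (2·(-4) − 5·13) + (5·(-15) − 12·(-4)) + (12·(-12) − 17·(-15)) + (17·14 − 9·(-12))| = 446, so the area is 223.
Along each edge there are gcd(|Δx|,|Δy|)+1 lattice points, so counting each shared vertex once the boundary has gcd(7,1) + gcd(3,17) + gcd(7,11) + gcd(5,3) + gcd(8,26) = 1+1+1+1+2 = 6.
By Pick's theorem A = I + B/2 − 1, so I = 223 − 6/2 + 1 = 221.

221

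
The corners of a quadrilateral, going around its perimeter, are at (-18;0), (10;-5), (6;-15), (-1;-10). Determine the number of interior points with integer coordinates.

141

The shoelace formula gives twice the area as |((-18)·(-5) − 10·0) + (10·(-15) − 6·(-5)) + (6·(-10) − (-1)·(-15)) + ((-1)·0 − (-18)·(-10))| = 285, so the area is 142.5.
Summing gcd(|Δx|,|Δy|) over the edges gives the boundary count: gcd(28,5) + gcd(4,10) + gcd(7,5) + gcd(17,10) = 1+2+1+1 = 5.
By Pick's theorem A = I + B/2 − 1, so I = 142.5 − 5/2 + 1 = 141.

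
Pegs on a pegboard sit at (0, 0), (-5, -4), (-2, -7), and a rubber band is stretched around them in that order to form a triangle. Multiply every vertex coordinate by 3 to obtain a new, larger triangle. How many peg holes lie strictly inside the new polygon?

The shoelace formula gives twice the area as |[0·(-4) − (-5)·0] + [(-5)·(-7) − (-2)·(-4)] + [(-2)·0 − 0·(-7)]| = 27, so the area is 27/2.
The number of boundary lattice points is Σ gcd(|Δx|,|Δy|) = gcd(5,4) + gcd(3,3) + gcd(2,7) = 1+3+1 = 5.
Scaling by 3 multiplies the area by 3² = 9 (so the new area is 121.5) and multiplies the boundary lattice-point count by 3, giving 15.
By Pick's theorem, the interior count of the dilated polygon is 121.5 − 15/2 + 1 = 115.

115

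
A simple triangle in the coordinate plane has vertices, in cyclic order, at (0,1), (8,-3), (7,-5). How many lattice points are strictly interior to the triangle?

By the shoelace formula, twice the signed area is |(0·(-3) − 8·1) + (8·(-5) − 7·(-3)) + (7·1 − 0·(-5))| = 20, so the area is 10.
The number of boundary lattice points is Σ gcd(|Δx|,|Δy|) = gcd(8,4) + gcd(1,2) + gcd(7,6) = 4+1+1 = 6.
By Pick's theorem A = I + B/2 − 1, so I = 10 − 6/2 + 1 = 8.

8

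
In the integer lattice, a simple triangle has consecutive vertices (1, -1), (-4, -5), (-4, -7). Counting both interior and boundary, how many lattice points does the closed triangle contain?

The shoelace formula gives twice the area as |(1·(-5) − (-4)·(-1)) + ((-4)·(-7) − (-4)·(-5)) + ((-4)·(-1) − 1·(-7))| = 10, so the area is 5.
The number of boundary lattice points is Σ gcd(|Δx|,|Δy|) = gcd(5,4) + gcd(0,2) + gcd(5,6) = 1+2+1 = 4.
Pick's theorem gives I = A − B/2 + 1 = 5 − 4/2 + 1 = 4, so the closed region contains I + B = 4 + 4 = 8 lattice points.

8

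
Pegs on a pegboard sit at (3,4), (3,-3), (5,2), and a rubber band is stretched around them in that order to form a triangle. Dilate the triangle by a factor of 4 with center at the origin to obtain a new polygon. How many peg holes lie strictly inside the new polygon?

The shoelace formula gives twice the area as |(3·(-3) − 3·4) + (3·2 − 5·(-3)) + (5·4 − 3·2)| = 14, so the area is 7.
Along each edge there are gcd(|Δx|,|Δy|)+1 lattice points, so counting each shared vertex once the boundary has gcd(0,7) + gcd(2,5) + gcd(2,2) = 7+1+2 = 10.
Scaling by 4 multiplies the area by 4² = 16 (so the new area is 112) and multiplies the boundary lattice-point count by 4, giving 40.
By Pick's theorem, the interior count of the dilated polygon is 112 − 40/2 + 1 = 93.

93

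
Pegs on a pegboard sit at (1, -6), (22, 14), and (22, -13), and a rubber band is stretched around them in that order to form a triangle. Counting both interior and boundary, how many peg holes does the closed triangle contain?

302

By the shoelace formula, twice the signed area is |[1·14 − 22·(-6)] + [22·(-13) − 22·14] + [22·(-6) − 1·(-13)]| = 567, so the area is 283.5.
Summing gcd(|Δx|,|Δy|) over the edges gives the boundary count: gcd(21,20) + gcd(0,27) + gcd(21,7) = 1+27+7 = 35.
Pick's theorem gives I = A − B/2 + 1 = 283.5 − 35/2 + 1 = 267, so the closed region contains I + B = 267 + 35 = 302 lattice points.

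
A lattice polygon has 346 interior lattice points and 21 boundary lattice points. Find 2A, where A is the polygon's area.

711

By Pick's theorem, A = I + B/2 − 1 = 346 + 21/2 − 1 = 711/2.
Hence 2A = 711.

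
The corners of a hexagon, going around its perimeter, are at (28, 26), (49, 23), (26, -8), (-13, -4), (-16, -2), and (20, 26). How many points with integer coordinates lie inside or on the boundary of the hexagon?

1235

By the shoelace formula, twice the signed area is |[28·23 − 49·26] + [49·(-8) − 26·23] + [26·(-4) − (-13)·(-8)] + [(-13)·(-2) − (-16)·(-4)] + [(-16)·26 − 20·(-2)] + [20·26 − 28·26]| = 2450, so the area is 1225.
Along each edge there are gcd(|Δx|,|Δy|)+1 lattice points, so counting each shared vertex once the boundary has gcd(21,3) + gcd(23,31) + gcd(39,4) + gcd(3,2) + gcd(36,28) + gcd(8,0) = 3+1+1+1+4+8 = 18.
Pick's theorem gives I = A − B/2 + 1 = 1225 − 18/2 + 1 = 1217, so the closed region contains I + B = 1217 + 18 = 1235 lattice points.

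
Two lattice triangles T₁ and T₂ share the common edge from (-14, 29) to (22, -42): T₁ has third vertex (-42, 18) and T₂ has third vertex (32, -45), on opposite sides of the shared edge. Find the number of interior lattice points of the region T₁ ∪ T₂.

1490

The union is the simple quadrilateral with vertices (-14, 29), (-42, 18), (22, -42), (32, -45) in order.
Using the shoelace formula, 2A = |((-14)·18 − (-42)·29) + ((-42)·(-42) − 22·18) + (22·(-45) − 32·(-42)) + (32·29 − (-14)·(-45))| = 2986, so the area is 1493.
Along each edge there are gcd(|Δx|,|Δy|)+1 lattice points, so counting each shared vertex once the boundary has gcd(28,11) + gcd(64,60) + gcd(10,3) + gcd(46,74) = 1+4+1+2 = 8.
By Pick's theorem I = A − B/2 + 1 = 1493 − 8/2 + 1 = 1490.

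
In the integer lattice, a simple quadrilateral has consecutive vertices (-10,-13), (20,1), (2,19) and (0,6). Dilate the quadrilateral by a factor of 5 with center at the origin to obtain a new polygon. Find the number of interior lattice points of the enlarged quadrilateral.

8696

By the shoelace formula, twice the signed area is |[(-10)·1 − 20·(-13)] + [20·19 − 2·1] + [2·6 − 0·19] + [0·(-13) − (-10)·6]| = 700, so the area is 350.
The number of boundary lattice points is Σ gcd(|Δx|,|Δy|) = gcd(30,14) + gcd(18,18) + gcd(2,13) + gcd(10,19) = 2+18+1+1 = 22.
Scaling by 5 multiplies the area by 5² = 25 (so the new area is 8750) and multiplies the boundary lattice-point count by 5, giving 110.
By Pick's theorem, the interior count of the dilated polygon is 8750 − 110/2 + 1 = 8696.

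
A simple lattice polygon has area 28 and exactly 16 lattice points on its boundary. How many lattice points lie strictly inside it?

Pick's theorem A = I + B/2 − 1 rearranges to I = A − B/2 + 1 = 28 − 16/2 + 1 = 21.

21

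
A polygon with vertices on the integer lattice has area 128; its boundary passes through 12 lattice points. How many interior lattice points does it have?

123

Pick's theorem A = I + B/2 − 1 rearranges to I = A − B/2 + 1 = 128 − 12/2 + 1 = 123.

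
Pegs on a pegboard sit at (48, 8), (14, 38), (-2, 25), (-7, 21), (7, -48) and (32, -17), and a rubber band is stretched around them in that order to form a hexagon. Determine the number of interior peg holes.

2472

The shoelace formula gives twice the area as |(48·38 − 14·8) + (14·25 − (-2)·38) + ((-2)·21 − (-7)·25) + ((-7)·(-48) − 7·21) + (7·(-17) − 32·(-48)) + (32·8 − 48·(-17))| = 4949, so the area is 4949/2.
The number of boundary lattice points is Σ gcd(|Δx|,|Δy|) = gcd(34,30) + gcd(16,13) + gcd(5,4) + gcd(14,69) + gcd(25,31) + gcd(16,25) = 2+1+1+1+1+1 = 7.
Pick's theorem gives I = A − B/2 + 1 = 4949/2 − 7/2 + 1 = 2472.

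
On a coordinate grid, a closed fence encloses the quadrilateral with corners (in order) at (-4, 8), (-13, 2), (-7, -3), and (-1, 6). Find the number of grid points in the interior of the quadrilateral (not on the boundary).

57

The shoelace formula gives twice the area as |[(-4)·2 − (-13)·8] + [(-13)·(-3) − (-7)·2] + [(-7)·6 − (-1)·(-3)] + [(-1)·8 − (-4)·6]| = 120, so the area is 60.
Along each edge there are gcd(|Δx|,|Δy|)+1 lattice points, so counting each shared vertex once the boundary has gcd(9,6) + gcd(6,5) + gcd(6,9) + gcd(3,2) = 3+1+3+1 = 8.
Pick's theorem gives I = A − B/2 + 1 = 60 − 8/2 + 1 = 57.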